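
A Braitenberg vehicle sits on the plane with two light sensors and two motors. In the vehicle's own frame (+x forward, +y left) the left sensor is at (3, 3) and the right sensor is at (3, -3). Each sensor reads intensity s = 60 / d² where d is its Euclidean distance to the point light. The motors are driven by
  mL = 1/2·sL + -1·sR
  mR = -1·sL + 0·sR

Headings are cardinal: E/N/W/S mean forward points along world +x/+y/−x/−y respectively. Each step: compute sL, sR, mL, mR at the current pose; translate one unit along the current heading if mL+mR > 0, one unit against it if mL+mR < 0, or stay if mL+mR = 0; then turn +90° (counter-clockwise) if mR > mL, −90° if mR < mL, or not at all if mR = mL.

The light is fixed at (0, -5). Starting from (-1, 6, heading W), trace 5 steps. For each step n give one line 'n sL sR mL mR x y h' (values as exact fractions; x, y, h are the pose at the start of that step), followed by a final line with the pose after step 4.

n=0: pose=(-1,6,W); sL=3/4, sR=15/53; mL=39/424, mR=-3/4; mL+mR=-279/424 → advance -1; mR−mL=-357/424 → turn -1·90°
n=1: pose=(0,6,N); sL=12/41, sR=12/41; mL=-6/41, mR=-12/41; mL+mR=-18/41 → advance -1; mR−mL=-6/41 → turn -1·90°
n=2: pose=(0,5,E); sL=30/89, sR=30/29; mL=-2235/2581, mR=-30/89; mL+mR=-3105/2581 → advance -1; mR−mL=1365/2581 → turn +1·90°
n=3: pose=(-1,5,N); sL=12/37, sR=60/173; mL=-1182/6401, mR=-12/37; mL+mR=-3258/6401 → advance -1; mR−mL=-894/6401 → turn -1·90°
n=4: pose=(-1,4,E); sL=15/37, sR=3/2; mL=-48/37, mR=-15/37; mL+mR=-63/37 → advance -1; mR−mL=33/37 → turn +1·90°

0 3/4 15/53 39/424 -3/4 -1 6 W
1 12/41 12/41 -6/41 -12/41 0 6 N
2 30/89 30/29 -2235/2581 -30/89 0 5 E
3 12/37 60/173 -1182/6401 -12/37 -1 5 N
4 15/37 3/2 -48/37 -15/37 -1 4 E
final -2 4 N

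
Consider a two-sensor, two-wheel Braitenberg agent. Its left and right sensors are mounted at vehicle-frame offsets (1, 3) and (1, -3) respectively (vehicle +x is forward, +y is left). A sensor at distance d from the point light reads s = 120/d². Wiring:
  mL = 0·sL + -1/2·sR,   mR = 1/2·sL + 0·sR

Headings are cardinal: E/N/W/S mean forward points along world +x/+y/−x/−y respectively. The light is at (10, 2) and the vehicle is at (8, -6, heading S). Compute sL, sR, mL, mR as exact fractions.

60/41 60/53 -30/53 30/41

left sensor world pos  = (11, -7); dL² = 82
right sensor world pos = (5, -7); dR² = 106
sL = 120/82 = 60/41
sR = 120/106 = 60/53
mL = 0·sL + -1/2·sR = -30/53
mR = 1/2·sL + 0·sR = 30/41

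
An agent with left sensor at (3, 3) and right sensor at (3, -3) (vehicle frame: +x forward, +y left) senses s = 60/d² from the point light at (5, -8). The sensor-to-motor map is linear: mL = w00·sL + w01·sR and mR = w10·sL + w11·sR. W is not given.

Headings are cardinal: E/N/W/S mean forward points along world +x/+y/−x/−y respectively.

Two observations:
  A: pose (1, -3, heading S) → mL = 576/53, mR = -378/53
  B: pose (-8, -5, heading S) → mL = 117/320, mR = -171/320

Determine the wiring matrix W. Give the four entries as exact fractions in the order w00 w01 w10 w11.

1 -1 -1/2 -1

obs A: pose=(1,-3,S) → sL=12, sR=60/53, mL=576/53, mR=-378/53
obs B: pose=(-8,-5,S) → sL=3/5, sR=15/64, mL=117/320, mR=-171/320
sensor matrix S = [[12, 60/53], [3/5, 15/64]]; det S = 1809/848
solve [mL_A; mL_B] = S·[w00; w01] and [mR_A; mR_B] = S·[w10; w11]:
  w00 = 1, w01 = -1, w10 = -1/2, w11 = -1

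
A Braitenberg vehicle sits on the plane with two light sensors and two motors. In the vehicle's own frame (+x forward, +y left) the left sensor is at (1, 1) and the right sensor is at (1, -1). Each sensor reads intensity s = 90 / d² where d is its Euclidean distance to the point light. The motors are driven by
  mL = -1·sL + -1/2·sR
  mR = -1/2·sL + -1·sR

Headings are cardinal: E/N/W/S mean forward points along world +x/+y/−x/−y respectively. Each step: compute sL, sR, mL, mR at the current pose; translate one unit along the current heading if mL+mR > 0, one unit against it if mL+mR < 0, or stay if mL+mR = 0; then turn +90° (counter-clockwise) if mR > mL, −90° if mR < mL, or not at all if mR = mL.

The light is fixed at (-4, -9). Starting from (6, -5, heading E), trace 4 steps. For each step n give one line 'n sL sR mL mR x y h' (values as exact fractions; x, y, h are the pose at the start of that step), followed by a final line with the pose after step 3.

0 45/73 9/13 -1827/1898 -1899/1898 6 -5 E
1 90/109 90/73 -11475/7957 -13095/7957 5 -5 S
2 9/8 9/10 -63/40 -117/80 5 -4 W
3 90/137 90/97 -14895/13289 -16695/13289 6 -4 S
final 6 -3 W

n=0: pose=(6,-5,E); sL=45/73, sR=9/13; mL=-1827/1898, mR=-1899/1898; mL+mR=-1863/949 → advance -1; mR−mL=-36/949 → turn -1·90°
n=1: pose=(5,-5,S); sL=90/109, sR=90/73; mL=-11475/7957, mR=-13095/7957; mL+mR=-24570/7957 → advance -1; mR−mL=-1620/7957 → turn -1·90°
n=2: pose=(5,-4,W); sL=9/8, sR=9/10; mL=-63/40, mR=-117/80; mL+mR=-243/80 → advance -1; mR−mL=9/80 → turn +1·90°
n=3: pose=(6,-4,S); sL=90/137, sR=90/97; mL=-14895/13289, mR=-16695/13289; mL+mR=-31590/13289 → advance -1; mR−mL=-1800/13289 → turn -1·90°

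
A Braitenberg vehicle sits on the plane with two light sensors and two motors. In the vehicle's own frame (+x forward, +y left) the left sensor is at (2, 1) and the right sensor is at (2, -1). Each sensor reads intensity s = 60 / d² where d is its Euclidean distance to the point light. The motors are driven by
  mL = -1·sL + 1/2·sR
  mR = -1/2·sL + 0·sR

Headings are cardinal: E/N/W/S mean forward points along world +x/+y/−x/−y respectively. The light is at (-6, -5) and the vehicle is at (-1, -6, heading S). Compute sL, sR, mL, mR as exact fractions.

4/3 12/5 -2/15 -2/3

left sensor world pos  = (0, -8); dL² = 45
right sensor world pos = (-2, -8); dR² = 25
sL = 60/45 = 4/3
sR = 60/25 = 12/5
mL = -1·sL + 1/2·sR = -2/15
mR = -1/2·sL + 0·sR = -2/3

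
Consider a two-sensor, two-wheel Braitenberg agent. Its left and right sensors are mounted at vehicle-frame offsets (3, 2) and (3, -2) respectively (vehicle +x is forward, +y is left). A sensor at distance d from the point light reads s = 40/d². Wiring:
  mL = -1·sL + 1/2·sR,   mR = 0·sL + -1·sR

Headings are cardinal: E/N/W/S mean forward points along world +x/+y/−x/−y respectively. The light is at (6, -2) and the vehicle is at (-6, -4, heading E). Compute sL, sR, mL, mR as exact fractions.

left sensor world pos  = (-3, -2); dL² = 81
right sensor world pos = (-3, -6); dR² = 97
sL = 40/81 = 40/81
sR = 40/97 = 40/97
mL = -1·sL + 1/2·sR = -2260/7857
mR = 0·sL + -1·sR = -40/97

40/81 40/97 -2260/7857 -40/97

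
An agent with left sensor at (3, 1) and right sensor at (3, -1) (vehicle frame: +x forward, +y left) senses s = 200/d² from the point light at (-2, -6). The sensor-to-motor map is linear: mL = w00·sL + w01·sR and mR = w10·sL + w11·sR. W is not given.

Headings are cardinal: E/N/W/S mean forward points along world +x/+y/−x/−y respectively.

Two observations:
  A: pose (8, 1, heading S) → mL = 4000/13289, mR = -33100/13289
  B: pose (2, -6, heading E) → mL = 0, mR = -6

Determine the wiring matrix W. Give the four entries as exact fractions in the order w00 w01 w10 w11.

obs A: pose=(8,1,S) → sL=200/137, sR=200/97, mL=4000/13289, mR=-33100/13289
obs B: pose=(2,-6,E) → sL=4, sR=4, mL=0, mR=-6
sensor matrix S = [[200/137, 200/97], [4, 4]]; det S = -32000/13289
solve [mL_A; mL_B] = S·[w00; w01] and [mR_A; mR_B] = S·[w10; w11]:
  w00 = -1/2, w01 = 1/2, w10 = -1, w11 = -1/2

-1/2 1/2 -1 -1/2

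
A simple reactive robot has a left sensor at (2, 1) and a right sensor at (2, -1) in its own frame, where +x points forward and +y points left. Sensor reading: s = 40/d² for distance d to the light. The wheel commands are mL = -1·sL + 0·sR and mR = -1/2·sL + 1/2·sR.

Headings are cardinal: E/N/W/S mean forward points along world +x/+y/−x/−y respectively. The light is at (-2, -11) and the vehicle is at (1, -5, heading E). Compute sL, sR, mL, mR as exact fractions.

20/37 4/5 -20/37 24/185

left sensor world pos  = (3, -4); dL² = 74
right sensor world pos = (3, -6); dR² = 50
sL = 40/74 = 20/37
sR = 40/50 = 4/5
mL = -1·sL + 0·sR = -20/37
mR = -1/2·sL + 1/2·sR = 24/185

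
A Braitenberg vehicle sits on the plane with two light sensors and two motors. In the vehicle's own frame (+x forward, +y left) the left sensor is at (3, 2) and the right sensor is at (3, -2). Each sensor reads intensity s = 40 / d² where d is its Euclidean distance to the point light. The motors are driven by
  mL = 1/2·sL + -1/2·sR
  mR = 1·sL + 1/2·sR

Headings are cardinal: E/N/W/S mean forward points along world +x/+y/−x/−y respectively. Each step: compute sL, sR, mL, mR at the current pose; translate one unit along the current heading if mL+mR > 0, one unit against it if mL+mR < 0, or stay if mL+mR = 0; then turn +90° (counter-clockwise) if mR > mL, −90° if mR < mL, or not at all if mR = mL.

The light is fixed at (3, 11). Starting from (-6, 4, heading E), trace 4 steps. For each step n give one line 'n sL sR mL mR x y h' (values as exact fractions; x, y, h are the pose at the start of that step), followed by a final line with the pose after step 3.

n=0: pose=(-6,4,E); sL=40/61, sR=40/117; mL=1120/7137, mR=5900/7137; mL+mR=60/61 → advance +1; mR−mL=4780/7137 → turn +1·90°
n=1: pose=(-5,4,N); sL=10/29, sR=10/13; mL=-80/377, mR=275/377; mL+mR=15/29 → advance +1; mR−mL=355/377 → turn +1·90°
n=2: pose=(-5,5,W); sL=8/37, sR=40/137; mL=-192/5069, mR=1836/5069; mL+mR=12/37 → advance +1; mR−mL=2028/5069 → turn +1·90°
n=3: pose=(-6,5,S); sL=4/13, sR=20/101; mL=72/1313, mR=534/1313; mL+mR=6/13 → advance +1; mR−mL=462/1313 → turn +1·90°

0 40/61 40/117 1120/7137 5900/7137 -6 4 E
1 10/29 10/13 -80/377 275/377 -5 4 N
2 8/37 40/137 -192/5069 1836/5069 -5 5 W
3 4/13 20/101 72/1313 534/1313 -6 5 S
final -6 4 E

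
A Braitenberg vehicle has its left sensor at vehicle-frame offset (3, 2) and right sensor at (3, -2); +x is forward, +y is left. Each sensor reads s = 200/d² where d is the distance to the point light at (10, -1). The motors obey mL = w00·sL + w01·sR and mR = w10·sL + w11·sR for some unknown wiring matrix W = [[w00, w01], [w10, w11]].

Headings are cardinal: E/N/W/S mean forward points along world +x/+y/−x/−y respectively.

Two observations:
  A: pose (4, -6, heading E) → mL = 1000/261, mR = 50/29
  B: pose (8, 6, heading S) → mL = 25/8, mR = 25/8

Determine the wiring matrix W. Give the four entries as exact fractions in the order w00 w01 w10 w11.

obs A: pose=(4,-6,E) → sL=100/9, sR=100/29, mL=1000/261, mR=50/29
obs B: pose=(8,6,S) → sL=25/2, sR=25/4, mL=25/8, mR=25/8
sensor matrix S = [[100/9, 100/29], [25/2, 25/4]]; det S = 6875/261
solve [mL_A; mL_B] = S·[w00; w01] and [mR_A; mR_B] = S·[w10; w11]:
  w00 = 1/2, w01 = -1/2, w10 = 0, w11 = 1/2

1/2 -1/2 0 1/2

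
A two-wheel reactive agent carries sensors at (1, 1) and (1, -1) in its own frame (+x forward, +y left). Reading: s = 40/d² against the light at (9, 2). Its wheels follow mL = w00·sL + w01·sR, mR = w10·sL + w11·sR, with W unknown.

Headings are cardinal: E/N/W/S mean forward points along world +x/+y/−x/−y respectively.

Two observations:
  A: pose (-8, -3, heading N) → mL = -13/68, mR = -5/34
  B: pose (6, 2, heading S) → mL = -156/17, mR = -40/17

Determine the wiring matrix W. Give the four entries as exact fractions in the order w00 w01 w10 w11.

obs A: pose=(-8,-3,N) → sL=2/17, sR=5/34, mL=-13/68, mR=-5/34
obs B: pose=(6,2,S) → sL=8, sR=40/17, mL=-156/17, mR=-40/17
sensor matrix S = [[2/17, 5/34], [8, 40/17]]; det S = -260/289
solve [mL_A; mL_B] = S·[w00; w01] and [mR_A; mR_B] = S·[w10; w11]:
  w00 = -1, w01 = -1/2, w10 = 0, w11 = -1

-1 -1/2 0 -1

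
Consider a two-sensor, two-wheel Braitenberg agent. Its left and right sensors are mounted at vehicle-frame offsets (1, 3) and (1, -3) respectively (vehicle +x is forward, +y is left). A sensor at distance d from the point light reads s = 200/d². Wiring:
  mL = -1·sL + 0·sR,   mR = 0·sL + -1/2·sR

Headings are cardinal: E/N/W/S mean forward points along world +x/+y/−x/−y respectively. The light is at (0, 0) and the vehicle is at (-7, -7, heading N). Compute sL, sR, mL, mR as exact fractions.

25/17 50/13 -25/17 -25/13

left sensor world pos  = (-10, -6); dL² = 136
right sensor world pos = (-4, -6); dR² = 52
sL = 200/136 = 25/17
sR = 200/52 = 50/13
mL = -1·sL + 0·sR = -25/17
mR = 0·sL + -1/2·sR = -25/13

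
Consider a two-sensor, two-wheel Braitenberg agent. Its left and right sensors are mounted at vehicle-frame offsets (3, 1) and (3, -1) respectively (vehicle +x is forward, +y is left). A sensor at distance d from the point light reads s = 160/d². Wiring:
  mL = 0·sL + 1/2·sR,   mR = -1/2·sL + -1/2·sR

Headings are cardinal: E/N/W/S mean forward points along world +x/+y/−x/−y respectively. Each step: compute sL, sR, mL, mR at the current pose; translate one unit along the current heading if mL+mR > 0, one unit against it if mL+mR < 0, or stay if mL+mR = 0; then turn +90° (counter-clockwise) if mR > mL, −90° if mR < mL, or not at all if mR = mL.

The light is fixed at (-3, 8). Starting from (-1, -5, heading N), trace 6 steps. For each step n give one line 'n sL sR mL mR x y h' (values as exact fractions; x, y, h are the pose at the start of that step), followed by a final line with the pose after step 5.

0 160/101 160/109 80/109 -16800/11009 -1 -5 N
1 80/97 16/25 8/25 -1776/2425 -1 -6 E
2 160/293 160/289 80/289 -46560/84677 -2 -6 S
3 4/5 40/37 20/37 -174/185 -2 -5 W
4 160/101 160/109 80/109 -16800/11009 -1 -5 N
5 80/97 16/25 8/25 -1776/2425 -1 -6 E
final -2 -6 S

n=0: pose=(-1,-5,N); sL=160/101, sR=160/109; mL=80/109, mR=-16800/11009; mL+mR=-80/101 → advance -1; mR−mL=-24880/11009 → turn -1·90°
n=1: pose=(-1,-6,E); sL=80/97, sR=16/25; mL=8/25, mR=-1776/2425; mL+mR=-40/97 → advance -1; mR−mL=-2552/2425 → turn -1·90°
n=2: pose=(-2,-6,S); sL=160/293, sR=160/289; mL=80/289, mR=-46560/84677; mL+mR=-80/293 → advance -1; mR−mL=-70000/84677 → turn -1·90°
n=3: pose=(-2,-5,W); sL=4/5, sR=40/37; mL=20/37, mR=-174/185; mL+mR=-2/5 → advance -1; mR−mL=-274/185 → turn -1·90°
n=4: pose=(-1,-5,N); sL=160/101, sR=160/109; mL=80/109, mR=-16800/11009; mL+mR=-80/101 → advance -1; mR−mL=-24880/11009 → turn -1·90°
n=5: pose=(-1,-6,E); sL=80/97, sR=16/25; mL=8/25, mR=-1776/2425; mL+mR=-40/97 → advance -1; mR−mL=-2552/2425 → turn -1·90°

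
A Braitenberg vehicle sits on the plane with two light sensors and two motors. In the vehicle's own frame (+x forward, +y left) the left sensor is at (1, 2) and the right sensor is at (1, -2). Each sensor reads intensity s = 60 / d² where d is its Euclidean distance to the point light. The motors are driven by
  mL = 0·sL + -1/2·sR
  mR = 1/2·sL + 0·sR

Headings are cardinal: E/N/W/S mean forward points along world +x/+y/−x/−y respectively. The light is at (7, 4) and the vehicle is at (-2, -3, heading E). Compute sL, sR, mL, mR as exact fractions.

left sensor world pos  = (-1, -1); dL² = 89
right sensor world pos = (-1, -5); dR² = 145
sL = 60/89 = 60/89
sR = 60/145 = 12/29
mL = 0·sL + -1/2·sR = -6/29
mR = 1/2·sL + 0·sR = 30/89

60/89 12/29 -6/29 30/89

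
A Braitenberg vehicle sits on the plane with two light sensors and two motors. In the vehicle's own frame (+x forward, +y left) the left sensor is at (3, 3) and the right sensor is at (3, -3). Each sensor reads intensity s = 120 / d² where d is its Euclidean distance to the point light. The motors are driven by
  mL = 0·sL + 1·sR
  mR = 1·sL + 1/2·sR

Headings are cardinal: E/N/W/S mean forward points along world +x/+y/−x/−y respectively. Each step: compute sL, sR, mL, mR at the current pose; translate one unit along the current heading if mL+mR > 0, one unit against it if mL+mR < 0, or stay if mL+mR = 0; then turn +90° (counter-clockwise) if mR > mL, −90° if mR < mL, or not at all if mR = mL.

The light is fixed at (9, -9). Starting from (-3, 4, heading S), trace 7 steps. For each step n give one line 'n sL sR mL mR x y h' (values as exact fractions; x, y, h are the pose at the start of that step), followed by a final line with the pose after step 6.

0 120/181 24/65 24/65 9972/11765 -3 4 S
1 20/51 20/27 20/27 350/459 -3 3 E
2 120/421 120/289 120/289 59940/121669 -2 3 N
3 15/37 30/113 30/113 2250/4181 -2 4 W
4 120/181 24/65 24/65 9972/11765 -3 4 S
5 20/51 20/27 20/27 350/459 -3 3 E
6 120/421 120/289 120/289 59940/121669 -2 3 N
final -2 4 W

n=0: pose=(-3,4,S); sL=120/181, sR=24/65; mL=24/65, mR=9972/11765; mL+mR=14316/11765 → advance +1; mR−mL=5628/11765 → turn +1·90°
n=1: pose=(-3,3,E); sL=20/51, sR=20/27; mL=20/27, mR=350/459; mL+mR=230/153 → advance +1; mR−mL=10/459 → turn +1·90°
n=2: pose=(-2,3,N); sL=120/421, sR=120/289; mL=120/289, mR=59940/121669; mL+mR=110460/121669 → advance +1; mR−mL=9420/121669 → turn +1·90°
n=3: pose=(-2,4,W); sL=15/37, sR=30/113; mL=30/113, mR=2250/4181; mL+mR=3360/4181 → advance +1; mR−mL=1140/4181 → turn +1·90°
n=4: pose=(-3,4,S); sL=120/181, sR=24/65; mL=24/65, mR=9972/11765; mL+mR=14316/11765 → advance +1; mR−mL=5628/11765 → turn +1·90°
n=5: pose=(-3,3,E); sL=20/51, sR=20/27; mL=20/27, mR=350/459; mL+mR=230/153 → advance +1; mR−mL=10/459 → turn +1·90°
n=6: pose=(-2,3,N); sL=120/421, sR=120/289; mL=120/289, mR=59940/121669; mL+mR=110460/121669 → advance +1; mR−mL=9420/121669 → turn +1·90°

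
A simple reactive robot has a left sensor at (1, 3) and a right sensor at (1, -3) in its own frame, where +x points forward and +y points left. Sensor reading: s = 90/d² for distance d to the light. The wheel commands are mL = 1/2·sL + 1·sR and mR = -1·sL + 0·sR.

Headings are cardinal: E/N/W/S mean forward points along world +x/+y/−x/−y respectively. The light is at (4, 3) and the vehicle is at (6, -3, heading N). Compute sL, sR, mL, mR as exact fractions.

45/13 9/5 459/130 -45/13

left sensor world pos  = (3, -2); dL² = 26
right sensor world pos = (9, -2); dR² = 50
sL = 90/26 = 45/13
sR = 90/50 = 9/5
mL = 1/2·sL + 1·sR = 459/130
mR = -1·sL + 0·sR = -45/13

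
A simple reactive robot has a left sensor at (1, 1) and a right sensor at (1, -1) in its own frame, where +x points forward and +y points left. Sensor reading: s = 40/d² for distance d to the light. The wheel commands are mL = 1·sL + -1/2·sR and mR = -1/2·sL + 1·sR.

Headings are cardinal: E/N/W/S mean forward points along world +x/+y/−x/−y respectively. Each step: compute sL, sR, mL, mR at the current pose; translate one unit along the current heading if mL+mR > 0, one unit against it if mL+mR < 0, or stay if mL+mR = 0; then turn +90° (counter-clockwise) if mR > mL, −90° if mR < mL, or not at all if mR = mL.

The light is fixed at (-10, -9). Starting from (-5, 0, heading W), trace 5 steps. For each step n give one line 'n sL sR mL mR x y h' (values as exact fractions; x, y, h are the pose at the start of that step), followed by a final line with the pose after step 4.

0 1/2 10/29 19/58 11/116 -5 0 W
1 40/109 8/25 564/2725 372/2725 -6 0 N
2 20/73 20/53 330/3869 930/3869 -6 1 E
3 40/137 40/157 3540/21509 2340/21509 -5 1 N
4 2/9 5/17 23/306 28/153 -5 2 E
final -4 2 N

n=0: pose=(-5,0,W); sL=1/2, sR=10/29; mL=19/58, mR=11/116; mL+mR=49/116 → advance +1; mR−mL=-27/116 → turn -1·90°
n=1: pose=(-6,0,N); sL=40/109, sR=8/25; mL=564/2725, mR=372/2725; mL+mR=936/2725 → advance +1; mR−mL=-192/2725 → turn -1·90°
n=2: pose=(-6,1,E); sL=20/73, sR=20/53; mL=330/3869, mR=930/3869; mL+mR=1260/3869 → advance +1; mR−mL=600/3869 → turn +1·90°
n=3: pose=(-5,1,N); sL=40/137, sR=40/157; mL=3540/21509, mR=2340/21509; mL+mR=5880/21509 → advance +1; mR−mL=-1200/21509 → turn -1·90°
n=4: pose=(-5,2,E); sL=2/9, sR=5/17; mL=23/306, mR=28/153; mL+mR=79/306 → advance +1; mR−mL=11/102 → turn +1·90°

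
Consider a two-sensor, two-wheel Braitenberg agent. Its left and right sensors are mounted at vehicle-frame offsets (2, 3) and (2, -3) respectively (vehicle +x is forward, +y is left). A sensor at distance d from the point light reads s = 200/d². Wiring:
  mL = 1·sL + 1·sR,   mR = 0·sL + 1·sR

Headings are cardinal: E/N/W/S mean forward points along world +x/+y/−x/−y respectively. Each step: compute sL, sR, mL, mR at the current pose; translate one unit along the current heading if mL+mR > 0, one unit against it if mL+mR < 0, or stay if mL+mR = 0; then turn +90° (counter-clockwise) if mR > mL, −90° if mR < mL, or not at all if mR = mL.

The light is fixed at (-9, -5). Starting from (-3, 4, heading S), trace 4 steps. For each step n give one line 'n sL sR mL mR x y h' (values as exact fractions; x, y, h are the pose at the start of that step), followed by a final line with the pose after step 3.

n=0: pose=(-3,4,S); sL=20/13, sR=100/29; mL=1880/377, mR=100/29; mL+mR=3180/377 → advance +1; mR−mL=-20/13 → turn -1·90°
n=1: pose=(-3,3,W); sL=200/41, sR=200/137; mL=35600/5617, mR=200/137; mL+mR=43800/5617 → advance +1; mR−mL=-200/41 → turn -1·90°
n=2: pose=(-4,3,N); sL=25/13, sR=50/41; mL=1675/533, mR=50/41; mL+mR=2325/533 → advance +1; mR−mL=-25/13 → turn -1·90°
n=3: pose=(-4,4,E); sL=200/193, sR=40/17; mL=11120/3281, mR=40/17; mL+mR=18840/3281 → advance +1; mR−mL=-200/193 → turn -1·90°

0 20/13 100/29 1880/377 100/29 -3 4 S
1 200/41 200/137 35600/5617 200/137 -3 3 W
2 25/13 50/41 1675/533 50/41 -4 3 N
3 200/193 40/17 11120/3281 40/17 -4 4 E
final -3 4 S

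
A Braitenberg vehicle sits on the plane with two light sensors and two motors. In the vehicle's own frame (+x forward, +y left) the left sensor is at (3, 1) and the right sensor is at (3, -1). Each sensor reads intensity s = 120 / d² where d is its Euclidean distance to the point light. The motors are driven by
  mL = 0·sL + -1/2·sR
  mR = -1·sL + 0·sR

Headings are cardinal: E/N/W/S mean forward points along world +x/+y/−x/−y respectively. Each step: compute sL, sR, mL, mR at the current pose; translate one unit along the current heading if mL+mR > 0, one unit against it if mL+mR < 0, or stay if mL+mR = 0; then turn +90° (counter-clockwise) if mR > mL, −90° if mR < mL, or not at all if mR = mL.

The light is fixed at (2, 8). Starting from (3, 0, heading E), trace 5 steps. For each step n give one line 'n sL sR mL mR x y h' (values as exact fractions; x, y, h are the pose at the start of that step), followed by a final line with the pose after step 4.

0 24/13 120/97 -60/97 -24/13 3 0 E
1 60/61 60/61 -30/61 -60/61 2 0 S
2 120/73 8/3 -4/3 -120/73 2 1 W
3 15/2 6 -3 -15/2 3 1 N
4 24/13 120/97 -60/97 -24/13 3 0 E
final 2 0 S

n=0: pose=(3,0,E); sL=24/13, sR=120/97; mL=-60/97, mR=-24/13; mL+mR=-3108/1261 → advance -1; mR−mL=-1548/1261 → turn -1·90°
n=1: pose=(2,0,S); sL=60/61, sR=60/61; mL=-30/61, mR=-60/61; mL+mR=-90/61 → advance -1; mR−mL=-30/61 → turn -1·90°
n=2: pose=(2,1,W); sL=120/73, sR=8/3; mL=-4/3, mR=-120/73; mL+mR=-652/219 → advance -1; mR−mL=-68/219 → turn -1·90°
n=3: pose=(3,1,N); sL=15/2, sR=6; mL=-3, mR=-15/2; mL+mR=-21/2 → advance -1; mR−mL=-9/2 → turn -1·90°
n=4: pose=(3,0,E); sL=24/13, sR=120/97; mL=-60/97, mR=-24/13; mL+mR=-3108/1261 → advance -1; mR−mL=-1548/1261 → turn -1·90°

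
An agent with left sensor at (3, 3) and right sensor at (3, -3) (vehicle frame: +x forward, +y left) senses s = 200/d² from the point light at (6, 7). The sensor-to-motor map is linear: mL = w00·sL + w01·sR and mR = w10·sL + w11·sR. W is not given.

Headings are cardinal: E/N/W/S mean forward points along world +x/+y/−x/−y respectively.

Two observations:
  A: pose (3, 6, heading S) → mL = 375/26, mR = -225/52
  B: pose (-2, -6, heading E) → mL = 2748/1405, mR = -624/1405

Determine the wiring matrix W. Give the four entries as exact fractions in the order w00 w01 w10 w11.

obs A: pose=(3,6,S) → sL=25/2, sR=50/13, mL=375/26, mR=-225/52
obs B: pose=(-2,-6,E) → sL=8/5, sR=200/281, mL=2748/1405, mR=-624/1405
sensor matrix S = [[25/2, 50/13], [8/5, 200/281]]; det S = 10020/3653
solve [mL_A; mL_B] = S·[w00; w01] and [mR_A; mR_B] = S·[w10; w11]:
  w00 = 1, w01 = 1/2, w10 = -1/2, w11 = 1/2

1 1/2 -1/2 1/2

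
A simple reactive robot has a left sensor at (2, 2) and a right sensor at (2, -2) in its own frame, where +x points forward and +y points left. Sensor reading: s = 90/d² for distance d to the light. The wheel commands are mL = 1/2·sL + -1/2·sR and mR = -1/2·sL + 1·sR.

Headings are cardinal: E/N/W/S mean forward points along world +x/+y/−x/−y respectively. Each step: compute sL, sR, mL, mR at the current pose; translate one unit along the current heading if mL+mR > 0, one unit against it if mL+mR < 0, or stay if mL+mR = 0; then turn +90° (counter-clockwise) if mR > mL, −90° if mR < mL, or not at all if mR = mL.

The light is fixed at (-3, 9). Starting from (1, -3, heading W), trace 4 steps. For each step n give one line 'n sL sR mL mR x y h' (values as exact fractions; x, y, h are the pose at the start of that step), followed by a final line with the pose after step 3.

n=0: pose=(1,-3,W); sL=9/20, sR=45/52; mL=-27/130, mR=333/520; mL+mR=45/104 → advance +1; mR−mL=441/520 → turn +1·90°
n=1: pose=(0,-3,S); sL=90/221, sR=90/197; mL=-1080/43537, mR=11025/43537; mL+mR=45/197 → advance +1; mR−mL=12105/43537 → turn +1·90°
n=2: pose=(0,-4,E); sL=45/73, sR=9/25; mL=234/1825, mR=189/3650; mL+mR=9/50 → advance +1; mR−mL=-279/3650 → turn -1·90°
n=3: pose=(1,-4,S); sL=10/29, sR=90/229; mL=-160/6641, mR=1465/6641; mL+mR=45/229 → advance +1; mR−mL=1625/6641 → turn +1·90°

0 9/20 45/52 -27/130 333/520 1 -3 W
1 90/221 90/197 -1080/43537 11025/43537 0 -3 S
2 45/73 9/25 234/1825 189/3650 0 -4 E
3 10/29 90/229 -160/6641 1465/6641 1 -4 S
final 1 -5 E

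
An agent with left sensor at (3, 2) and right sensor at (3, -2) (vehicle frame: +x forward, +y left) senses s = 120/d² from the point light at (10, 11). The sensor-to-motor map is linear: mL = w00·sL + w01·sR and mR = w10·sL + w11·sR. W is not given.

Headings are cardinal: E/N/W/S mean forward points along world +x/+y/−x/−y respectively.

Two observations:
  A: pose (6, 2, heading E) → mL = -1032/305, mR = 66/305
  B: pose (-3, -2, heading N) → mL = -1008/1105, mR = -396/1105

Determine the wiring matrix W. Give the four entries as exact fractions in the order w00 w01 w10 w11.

-1 -1 1/2 -1

obs A: pose=(6,2,E) → sL=12/5, sR=60/61, mL=-1032/305, mR=66/305
obs B: pose=(-3,-2,N) → sL=24/65, sR=120/221, mL=-1008/1105, mR=-396/1105
sensor matrix S = [[12/5, 60/61], [24/65, 120/221]]; det S = 12672/13481
solve [mL_A; mL_B] = S·[w00; w01] and [mR_A; mR_B] = S·[w10; w11]:
  w00 = -1, w01 = -1, w10 = 1/2, w11 = -1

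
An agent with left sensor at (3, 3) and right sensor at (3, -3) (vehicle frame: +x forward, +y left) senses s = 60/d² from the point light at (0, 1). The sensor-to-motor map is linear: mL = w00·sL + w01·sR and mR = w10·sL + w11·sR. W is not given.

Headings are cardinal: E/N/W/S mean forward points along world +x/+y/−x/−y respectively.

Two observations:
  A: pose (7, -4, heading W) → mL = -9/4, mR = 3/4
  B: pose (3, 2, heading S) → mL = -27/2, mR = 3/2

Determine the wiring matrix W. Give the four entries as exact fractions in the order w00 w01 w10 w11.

obs A: pose=(7,-4,W) → sL=3/4, sR=3, mL=-9/4, mR=3/4
obs B: pose=(3,2,S) → sL=3/2, sR=15, mL=-27/2, mR=3/2
sensor matrix S = [[3/4, 3], [3/2, 15]]; det S = 27/4
solve [mL_A; mL_B] = S·[w00; w01] and [mR_A; mR_B] = S·[w10; w11]:
  w00 = 1, w01 = -1, w10 = 1, w11 = 0

1 -1 1 0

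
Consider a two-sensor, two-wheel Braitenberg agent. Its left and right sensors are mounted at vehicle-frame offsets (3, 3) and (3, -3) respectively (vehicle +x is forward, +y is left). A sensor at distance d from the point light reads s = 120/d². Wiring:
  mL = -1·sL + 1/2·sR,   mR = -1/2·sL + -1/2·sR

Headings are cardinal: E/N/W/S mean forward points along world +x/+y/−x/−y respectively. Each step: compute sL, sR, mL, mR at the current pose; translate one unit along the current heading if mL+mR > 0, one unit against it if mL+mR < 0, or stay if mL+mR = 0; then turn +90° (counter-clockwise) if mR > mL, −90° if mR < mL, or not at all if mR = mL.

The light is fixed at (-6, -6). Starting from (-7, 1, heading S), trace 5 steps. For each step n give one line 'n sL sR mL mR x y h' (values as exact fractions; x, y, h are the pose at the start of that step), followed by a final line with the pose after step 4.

n=0: pose=(-7,1,S); sL=6, sR=15/4; mL=-33/8, mR=-39/8; mL+mR=-9 → advance -1; mR−mL=-3/4 → turn -1·90°
n=1: pose=(-7,2,W); sL=120/41, sR=120/137; mL=-13980/5617, mR=-10680/5617; mL+mR=-180/41 → advance -1; mR−mL=3300/5617 → turn +1·90°
n=2: pose=(-6,2,S); sL=60/17, sR=60/17; mL=-30/17, mR=-60/17; mL+mR=-90/17 → advance -1; mR−mL=-30/17 → turn -1·90°
n=3: pose=(-6,3,W); sL=8/3, sR=40/51; mL=-116/51, mR=-88/51; mL+mR=-4 → advance -1; mR−mL=28/51 → turn +1·90°
n=4: pose=(-5,3,S); sL=30/13, sR=3; mL=-21/26, mR=-69/26; mL+mR=-45/13 → advance -1; mR−mL=-24/13 → turn -1·90°

0 6 15/4 -33/8 -39/8 -7 1 S
1 120/41 120/137 -13980/5617 -10680/5617 -7 2 W
2 60/17 60/17 -30/17 -60/17 -6 2 S
3 8/3 40/51 -116/51 -88/51 -6 3 W
4 30/13 3 -21/26 -69/26 -5 3 S
final -5 4 W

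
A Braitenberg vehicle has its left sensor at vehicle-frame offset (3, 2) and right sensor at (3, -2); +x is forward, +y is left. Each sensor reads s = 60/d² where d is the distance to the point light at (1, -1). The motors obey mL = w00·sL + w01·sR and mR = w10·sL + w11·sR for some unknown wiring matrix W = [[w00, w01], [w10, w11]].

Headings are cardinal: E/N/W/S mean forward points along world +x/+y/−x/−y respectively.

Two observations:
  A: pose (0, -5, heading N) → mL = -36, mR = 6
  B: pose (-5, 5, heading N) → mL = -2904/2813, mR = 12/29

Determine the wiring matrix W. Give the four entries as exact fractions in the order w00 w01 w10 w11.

-1 -1 1 0

obs A: pose=(0,-5,N) → sL=6, sR=30, mL=-36, mR=6
obs B: pose=(-5,5,N) → sL=12/29, sR=60/97, mL=-2904/2813, mR=12/29
sensor matrix S = [[6, 30], [12/29, 60/97]]; det S = -24480/2813
solve [mL_A; mL_B] = S·[w00; w01] and [mR_A; mR_B] = S·[w10; w11]:
  w00 = -1, w01 = -1, w10 = 1, w11 = 0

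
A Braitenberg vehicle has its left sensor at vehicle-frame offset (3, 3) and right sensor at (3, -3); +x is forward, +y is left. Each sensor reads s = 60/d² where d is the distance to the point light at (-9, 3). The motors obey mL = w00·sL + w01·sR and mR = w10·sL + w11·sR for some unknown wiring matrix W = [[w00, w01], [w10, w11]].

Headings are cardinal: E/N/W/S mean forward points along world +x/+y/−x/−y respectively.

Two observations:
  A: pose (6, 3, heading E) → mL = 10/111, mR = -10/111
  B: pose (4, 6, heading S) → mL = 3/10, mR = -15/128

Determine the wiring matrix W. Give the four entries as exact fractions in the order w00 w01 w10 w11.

0 1/2 -1/2 0

obs A: pose=(6,3,E) → sL=20/111, sR=20/111, mL=10/111, mR=-10/111
obs B: pose=(4,6,S) → sL=15/64, sR=3/5, mL=3/10, mR=-15/128
sensor matrix S = [[20/111, 20/111], [15/64, 3/5]]; det S = 39/592
solve [mL_A; mL_B] = S·[w00; w01] and [mR_A; mR_B] = S·[w10; w11]:
  w00 = 0, w01 = 1/2, w10 = -1/2, w11 = 0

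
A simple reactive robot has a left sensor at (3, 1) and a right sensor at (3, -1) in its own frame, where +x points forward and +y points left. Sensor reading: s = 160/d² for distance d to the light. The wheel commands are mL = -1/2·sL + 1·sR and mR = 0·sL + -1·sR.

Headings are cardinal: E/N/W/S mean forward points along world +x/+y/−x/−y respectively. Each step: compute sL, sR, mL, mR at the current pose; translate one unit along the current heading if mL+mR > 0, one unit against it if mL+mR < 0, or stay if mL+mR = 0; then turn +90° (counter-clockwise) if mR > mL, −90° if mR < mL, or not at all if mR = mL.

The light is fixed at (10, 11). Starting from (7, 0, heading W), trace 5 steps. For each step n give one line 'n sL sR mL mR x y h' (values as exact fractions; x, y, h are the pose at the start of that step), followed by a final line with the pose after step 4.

n=0: pose=(7,0,W); sL=8/9, sR=20/17; mL=112/153, mR=-20/17; mL+mR=-4/9 → advance -1; mR−mL=-292/153 → turn -1·90°
n=1: pose=(8,0,N); sL=160/73, sR=32/13; mL=1296/949, mR=-32/13; mL+mR=-80/73 → advance -1; mR−mL=-3632/949 → turn -1·90°
n=2: pose=(8,-1,E); sL=80/61, sR=16/17; mL=296/1037, mR=-16/17; mL+mR=-40/61 → advance -1; mR−mL=-1272/1037 → turn -1·90°
n=3: pose=(7,-1,S); sL=160/229, sR=160/241; mL=17360/55189, mR=-160/241; mL+mR=-80/229 → advance -1; mR−mL=-54000/55189 → turn -1·90°
n=4: pose=(7,0,W); sL=8/9, sR=20/17; mL=112/153, mR=-20/17; mL+mR=-4/9 → advance -1; mR−mL=-292/153 → turn -1·90°

0 8/9 20/17 112/153 -20/17 7 0 W
1 160/73 32/13 1296/949 -32/13 8 0 N
2 80/61 16/17 296/1037 -16/17 8 -1 E
3 160/229 160/241 17360/55189 -160/241 7 -1 S
4 8/9 20/17 112/153 -20/17 7 0 W
final 8 0 N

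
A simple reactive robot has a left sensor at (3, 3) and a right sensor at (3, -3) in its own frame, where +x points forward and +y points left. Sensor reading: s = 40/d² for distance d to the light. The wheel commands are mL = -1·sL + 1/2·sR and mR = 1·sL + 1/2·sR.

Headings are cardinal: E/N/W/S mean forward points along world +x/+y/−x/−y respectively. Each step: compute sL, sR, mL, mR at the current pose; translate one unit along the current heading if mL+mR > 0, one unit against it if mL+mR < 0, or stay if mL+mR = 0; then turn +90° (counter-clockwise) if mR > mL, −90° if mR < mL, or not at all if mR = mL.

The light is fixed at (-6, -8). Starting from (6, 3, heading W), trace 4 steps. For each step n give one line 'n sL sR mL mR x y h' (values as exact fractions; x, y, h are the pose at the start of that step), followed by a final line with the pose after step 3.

0 8/29 40/277 -1636/8033 2796/8033 6 3 W
1 2/13 5/16 1/416 129/416 5 3 S
2 8/73 8/49 -100/3577 684/3577 5 2 E
3 4/25 20/197 -538/4925 1038/4925 6 2 N
final 6 3 W

n=0: pose=(6,3,W); sL=8/29, sR=40/277; mL=-1636/8033, mR=2796/8033; mL+mR=40/277 → advance +1; mR−mL=16/29 → turn +1·90°
n=1: pose=(5,3,S); sL=2/13, sR=5/16; mL=1/416, mR=129/416; mL+mR=5/16 → advance +1; mR−mL=4/13 → turn +1·90°
n=2: pose=(5,2,E); sL=8/73, sR=8/49; mL=-100/3577, mR=684/3577; mL+mR=8/49 → advance +1; mR−mL=16/73 → turn +1·90°
n=3: pose=(6,2,N); sL=4/25, sR=20/197; mL=-538/4925, mR=1038/4925; mL+mR=20/197 → advance +1; mR−mL=8/25 → turn +1·90°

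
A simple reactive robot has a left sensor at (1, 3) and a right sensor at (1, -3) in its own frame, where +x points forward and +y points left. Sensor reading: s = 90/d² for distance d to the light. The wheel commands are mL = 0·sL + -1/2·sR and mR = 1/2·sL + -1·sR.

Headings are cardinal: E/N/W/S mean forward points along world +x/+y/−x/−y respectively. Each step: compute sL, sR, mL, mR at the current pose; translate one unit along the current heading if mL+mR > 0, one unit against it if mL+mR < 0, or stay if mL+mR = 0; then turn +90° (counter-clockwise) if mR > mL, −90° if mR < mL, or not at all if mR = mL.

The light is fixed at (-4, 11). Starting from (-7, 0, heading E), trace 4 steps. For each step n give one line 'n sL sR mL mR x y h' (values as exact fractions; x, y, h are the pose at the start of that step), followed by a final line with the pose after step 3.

0 45/34 9/20 -9/40 18/85 -7 0 E
1 90/149 90/101 -45/101 -8865/15049 -8 0 N
2 1 5/13 -5/26 3/26 -8 -1 E
3 18/37 18/25 -9/25 -441/925 -9 -1 N
final -9 -2 E

n=0: pose=(-7,0,E); sL=45/34, sR=9/20; mL=-9/40, mR=18/85; mL+mR=-9/680 → advance -1; mR−mL=297/680 → turn +1·90°
n=1: pose=(-8,0,N); sL=90/149, sR=90/101; mL=-45/101, mR=-8865/15049; mL+mR=-15570/15049 → advance -1; mR−mL=-2160/15049 → turn -1·90°
n=2: pose=(-8,-1,E); sL=1, sR=5/13; mL=-5/26, mR=3/26; mL+mR=-1/13 → advance -1; mR−mL=4/13 → turn +1·90°
n=3: pose=(-9,-1,N); sL=18/37, sR=18/25; mL=-9/25, mR=-441/925; mL+mR=-774/925 → advance -1; mR−mL=-108/925 → turn -1·90°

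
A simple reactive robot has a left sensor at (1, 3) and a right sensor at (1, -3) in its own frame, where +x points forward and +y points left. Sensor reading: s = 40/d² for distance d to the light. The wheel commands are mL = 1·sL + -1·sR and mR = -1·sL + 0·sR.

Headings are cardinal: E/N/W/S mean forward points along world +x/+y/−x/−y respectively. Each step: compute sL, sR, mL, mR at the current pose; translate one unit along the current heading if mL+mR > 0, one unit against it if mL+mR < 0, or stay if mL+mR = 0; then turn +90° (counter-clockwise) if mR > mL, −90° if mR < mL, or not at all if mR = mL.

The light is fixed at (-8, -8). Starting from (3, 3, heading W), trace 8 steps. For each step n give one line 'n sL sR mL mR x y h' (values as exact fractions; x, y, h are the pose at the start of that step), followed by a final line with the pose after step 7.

n=0: pose=(3,3,W); sL=10/41, sR=5/37; mL=165/1517, mR=-10/41; mL+mR=-5/37 → advance -1; mR−mL=-535/1517 → turn -1·90°
n=1: pose=(4,3,N); sL=8/45, sR=40/369; mL=128/1845, mR=-8/45; mL+mR=-40/369 → advance -1; mR−mL=-152/615 → turn -1·90°
n=2: pose=(4,2,E); sL=20/169, sR=20/109; mL=-1200/18421, mR=-20/169; mL+mR=-20/109 → advance -1; mR−mL=-980/18421 → turn -1·90°
n=3: pose=(3,2,S); sL=40/277, sR=8/29; mL=-1056/8033, mR=-40/277; mL+mR=-8/29 → advance -1; mR−mL=-104/8033 → turn -1·90°
n=4: pose=(3,3,W); sL=10/41, sR=5/37; mL=165/1517, mR=-10/41; mL+mR=-5/37 → advance -1; mR−mL=-535/1517 → turn -1·90°
n=5: pose=(4,3,N); sL=8/45, sR=40/369; mL=128/1845, mR=-8/45; mL+mR=-40/369 → advance -1; mR−mL=-152/615 → turn -1·90°
n=6: pose=(4,2,E); sL=20/169, sR=20/109; mL=-1200/18421, mR=-20/169; mL+mR=-20/109 → advance -1; mR−mL=-980/18421 → turn -1·90°
n=7: pose=(3,2,S); sL=40/277, sR=8/29; mL=-1056/8033, mR=-40/277; mL+mR=-8/29 → advance -1; mR−mL=-104/8033 → turn -1·90°

0 10/41 5/37 165/1517 -10/41 3 3 W
1 8/45 40/369 128/1845 -8/45 4 3 N
2 20/169 20/109 -1200/18421 -20/169 4 2 E
3 40/277 8/29 -1056/8033 -40/277 3 2 S
4 10/41 5/37 165/1517 -10/41 3 3 W
5 8/45 40/369 128/1845 -8/45 4 3 N
6 20/169 20/109 -1200/18421 -20/169 4 2 E
7 40/277 8/29 -1056/8033 -40/277 3 2 S
final 3 3 W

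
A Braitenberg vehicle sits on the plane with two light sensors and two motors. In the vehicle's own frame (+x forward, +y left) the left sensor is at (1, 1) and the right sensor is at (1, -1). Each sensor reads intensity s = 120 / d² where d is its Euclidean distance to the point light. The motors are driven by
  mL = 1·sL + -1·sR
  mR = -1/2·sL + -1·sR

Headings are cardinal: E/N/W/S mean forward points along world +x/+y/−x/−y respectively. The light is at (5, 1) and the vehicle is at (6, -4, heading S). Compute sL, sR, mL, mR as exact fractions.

left sensor world pos  = (7, -5); dL² = 40
right sensor world pos = (5, -5); dR² = 36
sL = 120/40 = 3
sR = 120/36 = 10/3
mL = 1·sL + -1·sR = -1/3
mR = -1/2·sL + -1·sR = -29/6

3 10/3 -1/3 -29/6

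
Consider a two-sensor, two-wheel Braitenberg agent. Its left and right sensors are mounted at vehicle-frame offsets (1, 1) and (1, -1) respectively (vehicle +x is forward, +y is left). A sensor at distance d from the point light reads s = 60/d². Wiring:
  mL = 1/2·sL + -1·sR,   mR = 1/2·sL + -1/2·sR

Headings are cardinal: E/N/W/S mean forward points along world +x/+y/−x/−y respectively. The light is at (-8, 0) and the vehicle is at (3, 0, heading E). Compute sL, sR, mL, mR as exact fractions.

12/29 12/29 -6/29 0

left sensor world pos  = (4, 1); dL² = 145
right sensor world pos = (4, -1); dR² = 145
sL = 60/145 = 12/29
sR = 60/145 = 12/29
mL = 1/2·sL + -1·sR = -6/29
mR = 1/2·sL + -1/2·sR = 0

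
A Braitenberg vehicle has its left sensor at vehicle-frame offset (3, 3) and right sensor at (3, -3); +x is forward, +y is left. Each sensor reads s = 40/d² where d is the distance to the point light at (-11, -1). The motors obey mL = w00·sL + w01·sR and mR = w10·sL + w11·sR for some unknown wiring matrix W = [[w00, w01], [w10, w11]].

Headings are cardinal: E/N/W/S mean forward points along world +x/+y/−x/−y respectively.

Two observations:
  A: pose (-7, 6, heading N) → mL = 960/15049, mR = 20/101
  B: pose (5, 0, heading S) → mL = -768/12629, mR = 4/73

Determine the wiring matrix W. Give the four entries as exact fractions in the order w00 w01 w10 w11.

obs A: pose=(-7,6,N) → sL=40/101, sR=40/149, mL=960/15049, mR=20/101
obs B: pose=(5,0,S) → sL=8/73, sR=40/173, mL=-768/12629, mR=4/73
sensor matrix S = [[40/101, 40/149], [8/73, 40/173]]; det S = 11811840/190053821
solve [mL_A; mL_B] = S·[w00; w01] and [mR_A; mR_B] = S·[w10; w11]:
  w00 = 1/2, w01 = -1/2, w10 = 1/2, w11 = 0

1/2 -1/2 1/2 0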